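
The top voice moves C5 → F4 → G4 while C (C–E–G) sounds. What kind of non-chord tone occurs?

The harmony at that moment is C major triad (C, E, G); F4 is not a chord tone.
It is approached by leap down from C5 and left by step up to G4.
Leap in, step out — an appoggiatura.

F4 is an appoggiatura.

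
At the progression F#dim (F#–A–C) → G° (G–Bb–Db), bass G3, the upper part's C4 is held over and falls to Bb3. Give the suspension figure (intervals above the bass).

At the second chord the bass is G3. The suspended C4 lies a fourth above the bass; after resolving down by step to Bb3, the interval above the bass becomes a third.
Suspension figures are named by those two intervals: 4–3.

4–3 suspension.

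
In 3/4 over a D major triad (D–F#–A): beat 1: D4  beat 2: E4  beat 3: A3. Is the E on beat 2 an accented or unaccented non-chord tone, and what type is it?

The harmony at that moment is D major triad (D, F#, A); E4 is not a chord tone.
It is approached by step up from D4 and left by leap down to A3.
Step in, leap out — an escape tone.
It falls on a weak beat, so it is unaccented.

Unaccented escape tone.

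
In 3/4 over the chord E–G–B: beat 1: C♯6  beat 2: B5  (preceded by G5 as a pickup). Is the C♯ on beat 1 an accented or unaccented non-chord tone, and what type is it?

Accented appoggiatura.

The harmony at that moment is E minor triad (E, G, B); C♯6 is not a chord tone.
It is approached by leap up from G5 and left by step down to B5.
Leap in, step out — an appoggiatura.
It falls on the downbeat, so it is accented.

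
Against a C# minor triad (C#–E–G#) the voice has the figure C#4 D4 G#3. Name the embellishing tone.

D4 is an escape tone.

The harmony at that moment is C# minor triad (C#, E, G#); D4 is not a chord tone.
It is approached by step up from C#4 and left by leap down to G#3.
Step in, leap out — an escape tone.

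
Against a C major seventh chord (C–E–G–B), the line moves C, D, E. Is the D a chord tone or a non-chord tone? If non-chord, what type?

The harmony at that moment is C major seventh chord (C, E, G, B); D is not a chord tone.
It is approached by step up from C and left by step up to E.
Step in, step out in the same direction — a passing tone.

Non-chord tone — a passing tone.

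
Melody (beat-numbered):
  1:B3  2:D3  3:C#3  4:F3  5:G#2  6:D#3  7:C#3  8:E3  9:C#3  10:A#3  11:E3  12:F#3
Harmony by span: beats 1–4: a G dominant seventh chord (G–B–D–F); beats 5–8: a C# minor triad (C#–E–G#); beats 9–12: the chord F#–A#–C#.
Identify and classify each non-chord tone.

The harmony at that moment is G dominant seventh chord (G, B, D, F); C#3 is not a chord tone.
It is approached by step down from D3 and left by leap up to F3.
Step in, leap out — an escape tone.
The harmony at that moment is C# minor triad (C#, E, G#); D#3 is not a chord tone.
It is approached by leap up from G#2 and left by step down to C#3.
Leap in, step out — an appoggiatura.
The harmony at that moment is F# major triad (F#, A#, C#); E3 is not a chord tone.
It is approached by leap down from A#3 and left by step up to F#3.
Leap in, step out — an appoggiatura.

C#3 (beat 3) — escape tone; D#3 (beat 6) — appoggiatura; E3 (beat 11) — appoggiatura.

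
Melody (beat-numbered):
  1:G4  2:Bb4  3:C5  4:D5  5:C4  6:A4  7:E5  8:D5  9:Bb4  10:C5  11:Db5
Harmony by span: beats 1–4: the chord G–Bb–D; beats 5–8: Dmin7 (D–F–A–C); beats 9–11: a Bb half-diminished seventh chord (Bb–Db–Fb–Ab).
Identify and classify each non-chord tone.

C5 (beat 3) — passing tone; E5 (beat 7) — appoggiatura; C5 (beat 10) — passing tone.

The harmony at that moment is G minor triad (G, Bb, D); C5 is not a chord tone.
It is approached by step up from Bb4 and left by step up to D5.
Step in, step out in the same direction — a passing tone.
The harmony at that moment is D minor seventh chord (D, F, A, C); E5 is not a chord tone.
It is approached by leap up from A4 and left by step down to D5.
Leap in, step out — an appoggiatura.
The harmony at that moment is Bb half-diminished seventh chord (Bb, Db, Fb, Ab); C5 is not a chord tone.
It is approached by step up from Bb4 and left by step up to Db5.
Step in, step out in the same direction — a passing tone.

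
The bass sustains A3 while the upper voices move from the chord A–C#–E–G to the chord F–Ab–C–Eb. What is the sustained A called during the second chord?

The harmony at that moment is F minor seventh chord (F, Ab, C, Eb); A3 is not a chord tone.
It is held over (the same pitch as the preceding A3) and then sustained as the same pitch into the next harmony.
Sustained through a change of harmony — a pedal tone.

Pedal tone (pedal point).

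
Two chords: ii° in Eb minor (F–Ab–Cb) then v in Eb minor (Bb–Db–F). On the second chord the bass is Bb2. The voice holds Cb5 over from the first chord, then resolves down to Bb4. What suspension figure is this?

9–8 suspension.

At the second chord the bass is Bb2. The suspended Cb5 lies a ninth above the bass; after resolving down by step to Bb4, the interval above the bass becomes an octave.
Suspension figures are named by those two intervals: 9–8.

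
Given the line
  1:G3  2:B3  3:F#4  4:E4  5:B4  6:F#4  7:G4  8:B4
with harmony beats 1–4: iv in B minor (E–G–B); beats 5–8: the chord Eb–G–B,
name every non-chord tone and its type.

The harmony at that moment is E minor triad (E, G, B); F#4 is not a chord tone.
It is approached by leap up from B3 and left by step down to E4.
Leap in, step out — an appoggiatura.
The harmony at that moment is Eb augmented triad (Eb, G, B); F#4 is not a chord tone.
It is approached by leap down from B4 and left by step up to G4.
Leap in, step out — an appoggiatura.

F#4 (beat 3) — appoggiatura; F#4 (beat 6) — appoggiatura.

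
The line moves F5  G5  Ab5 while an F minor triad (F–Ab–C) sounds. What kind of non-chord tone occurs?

G5 is a passing tone.

The harmony at that moment is F minor triad (F, Ab, C); G5 is not a chord tone.
It is approached by step up from F5 and left by step up to Ab5.
Step in, step out in the same direction — a passing tone.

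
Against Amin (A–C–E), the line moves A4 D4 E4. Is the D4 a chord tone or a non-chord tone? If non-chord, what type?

Non-chord tone — an appoggiatura.

The harmony at that moment is A minor triad (A, C, E); D4 is not a chord tone.
It is approached by leap down from A4 and left by step up to E4.
Leap in, step out — an appoggiatura.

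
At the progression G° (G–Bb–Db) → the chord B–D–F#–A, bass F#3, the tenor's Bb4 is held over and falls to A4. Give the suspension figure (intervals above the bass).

4–3 suspension.

At the second chord the bass is F#3. The suspended Bb4 lies a fourth above the bass; after resolving down by step to A4, the interval above the bass becomes a third.
Suspension figures are named by those two intervals: 4–3.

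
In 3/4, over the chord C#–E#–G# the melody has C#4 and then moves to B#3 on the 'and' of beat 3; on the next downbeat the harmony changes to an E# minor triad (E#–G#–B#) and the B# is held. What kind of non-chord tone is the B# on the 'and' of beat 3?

Anticipation.

The harmony at that moment is C# major triad (C#, E#, G#); B#3 is not a chord tone.
It is approached by step down from C#4 and then sustained as the same pitch into the next harmony.
Arriving early and becoming a chord tone when the harmony changes — an anticipation.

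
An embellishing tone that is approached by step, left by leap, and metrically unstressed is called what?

Escape tone.

Approach: by step. Departure: by leap. Metric position: weak.
Step in, leap out, from a weak position — an escape tone (échappée). (It is the mirror image of the appoggiatura, which leaps in and steps out on a strong beat.)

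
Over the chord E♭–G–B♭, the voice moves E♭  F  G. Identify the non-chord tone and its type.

F is a passing tone.

The harmony at that moment is E♭ major triad (E♭, G, B♭); F is not a chord tone.
It is approached by step up from E♭ and left by step up to G.
Step in, step out in the same direction — a passing tone.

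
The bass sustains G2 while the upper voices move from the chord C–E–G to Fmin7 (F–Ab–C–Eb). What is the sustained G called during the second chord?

Pedal tone (pedal point).

The harmony at that moment is F minor seventh chord (F, Ab, C, Eb); G2 is not a chord tone.
It is held over (the same pitch as the preceding G2) and then sustained as the same pitch into the next harmony.
Sustained through a change of harmony — a pedal tone.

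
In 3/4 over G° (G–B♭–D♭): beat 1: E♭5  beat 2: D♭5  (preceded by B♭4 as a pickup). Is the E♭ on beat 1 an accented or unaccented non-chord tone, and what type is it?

The harmony at that moment is G diminished triad (G, B♭, D♭); E♭5 is not a chord tone.
It is approached by leap up from B♭4 and left by step down to D♭5.
Leap in, step out — an appoggiatura.
It falls on the downbeat, so it is accented.

Accented appoggiatura.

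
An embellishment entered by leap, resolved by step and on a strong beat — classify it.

Approach: by leap. Departure: by step. Metric position: strong.
Leap in, step out, in a metrically strong position — an appoggiatura. (It is the mirror image of the escape tone, which steps in and leaps out from a weak position.)

Appoggiatura.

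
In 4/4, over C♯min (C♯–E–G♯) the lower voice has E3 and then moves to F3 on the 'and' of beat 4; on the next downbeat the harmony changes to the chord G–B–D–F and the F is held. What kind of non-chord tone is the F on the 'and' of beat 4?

Anticipation.

The harmony at that moment is C♯ minor triad (C♯, E, G♯); F3 is not a chord tone.
It is approached by step up from E3 and then sustained as the same pitch into the next harmony.
Arriving early and becoming a chord tone when the harmony changes — an anticipation.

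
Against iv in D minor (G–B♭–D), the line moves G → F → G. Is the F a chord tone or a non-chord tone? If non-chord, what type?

The harmony at that moment is G minor triad (G, B♭, D); F is not a chord tone.
It is approached by step down from G and left by step up to G.
Step away and step back to the same note — a neighbor tone (lower neighbor).

Non-chord tone — a neighbor tone.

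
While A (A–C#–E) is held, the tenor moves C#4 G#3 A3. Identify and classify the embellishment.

G#3 is an appoggiatura.

The harmony at that moment is A major triad (A, C#, E); G#3 is not a chord tone.
It is approached by leap down from C#4 and left by step up to A3.
Leap in, step out — an appoggiatura.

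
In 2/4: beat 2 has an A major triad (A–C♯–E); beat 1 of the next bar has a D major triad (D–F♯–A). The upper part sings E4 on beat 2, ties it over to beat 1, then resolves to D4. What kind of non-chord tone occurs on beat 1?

Suspension.

The harmony at that moment is D major triad (D, F♯, A); E4 is not a chord tone.
It is held over (the same pitch as the preceding E4) and left by step down to D4.
Held over from the previous chord and resolving down by step — a suspension.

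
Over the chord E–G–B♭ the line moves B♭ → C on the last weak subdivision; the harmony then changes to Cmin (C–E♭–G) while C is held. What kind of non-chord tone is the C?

The harmony at that moment is E diminished triad (E, G, B♭); C is not a chord tone.
It is approached by step up from B♭ and then sustained as the same pitch into the next harmony.
Arriving early and becoming a chord tone when the harmony changes — an anticipation.

C is an anticipation.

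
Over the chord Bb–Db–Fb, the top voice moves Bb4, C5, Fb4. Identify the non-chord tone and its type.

C5 is an escape tone.

The harmony at that moment is Bb diminished triad (Bb, Db, Fb); C5 is not a chord tone.
It is approached by step up from Bb4 and left by leap down to Fb4.
Step in, leap out — an escape tone.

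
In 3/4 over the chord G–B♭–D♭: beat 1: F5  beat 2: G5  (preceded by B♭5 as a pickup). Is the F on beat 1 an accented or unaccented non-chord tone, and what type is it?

The harmony at that moment is G diminished triad (G, B♭, D♭); F5 is not a chord tone.
It is approached by leap down from B♭5 and left by step up to G5.
Leap in, step out — an appoggiatura.
It falls on the downbeat, so it is accented.

Accented appoggiatura.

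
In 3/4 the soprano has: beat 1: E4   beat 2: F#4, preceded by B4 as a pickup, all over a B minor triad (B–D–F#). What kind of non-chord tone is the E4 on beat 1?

Appoggiatura.

The harmony at that moment is B minor triad (B, D, F#); E4 is not a chord tone.
It is approached by leap down from B4 and left by step up to F#4.
Leap in, step out, metrically accented — an appoggiatura.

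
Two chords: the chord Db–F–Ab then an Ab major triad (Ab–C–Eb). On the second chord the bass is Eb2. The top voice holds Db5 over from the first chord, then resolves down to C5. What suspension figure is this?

7–6 suspension.

At the second chord the bass is Eb2. The suspended Db5 lies a seventh above the bass; after resolving down by step to C5, the interval above the bass becomes a sixth.
Suspension figures are named by those two intervals: 7–6.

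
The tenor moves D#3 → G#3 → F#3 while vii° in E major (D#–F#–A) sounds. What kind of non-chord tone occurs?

G#3 is an appoggiatura.

The harmony at that moment is D# diminished triad (D#, F#, A); G#3 is not a chord tone.
It is approached by leap up from D#3 and left by step down to F#3.
Leap in, step out — an appoggiatura.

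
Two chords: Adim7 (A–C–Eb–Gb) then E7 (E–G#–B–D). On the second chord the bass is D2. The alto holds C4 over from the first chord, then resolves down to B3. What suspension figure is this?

7–6 suspension.

At the second chord the bass is D2. The suspended C4 lies a seventh above the bass; after resolving down by step to B3, the interval above the bass becomes a sixth.
Suspension figures are named by those two intervals: 7–6.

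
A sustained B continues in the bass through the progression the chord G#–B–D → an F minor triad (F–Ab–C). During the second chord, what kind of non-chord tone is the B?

Pedal tone (pedal point).

The harmony at that moment is F minor triad (F, Ab, C); B is not a chord tone.
It is held over (the same pitch as the preceding B) and then sustained as the same pitch into the next harmony.
Sustained through a change of harmony — a pedal tone.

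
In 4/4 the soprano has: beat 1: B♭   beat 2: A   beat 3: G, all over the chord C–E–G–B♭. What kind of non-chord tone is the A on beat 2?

Passing tone.

The harmony at that moment is C dominant seventh chord (C, E, G, B♭); A is not a chord tone.
It is approached by step down from B♭ and left by step down to G.
Step in, step out in the same direction — a passing tone.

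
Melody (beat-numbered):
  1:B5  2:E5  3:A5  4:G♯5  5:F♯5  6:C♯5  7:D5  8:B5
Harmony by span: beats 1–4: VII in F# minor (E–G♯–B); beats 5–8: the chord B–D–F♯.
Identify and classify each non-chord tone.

The harmony at that moment is E major triad (E, G♯, B); A5 is not a chord tone.
It is approached by leap up from E5 and left by step down to G♯5.
Leap in, step out — an appoggiatura.
The harmony at that moment is B minor triad (B, D, F♯); C♯5 is not a chord tone.
It is approached by leap down from F♯5 and left by step up to D5.
Leap in, step out — an appoggiatura.

A5 (beat 3) — appoggiatura; C♯5 (beat 6) — appoggiatura.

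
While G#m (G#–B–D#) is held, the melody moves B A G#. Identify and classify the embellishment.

A is a passing tone.

The harmony at that moment is G# minor triad (G#, B, D#); A is not a chord tone.
It is approached by step down from B and left by step down to G#.
Step in, step out in the same direction — a passing tone.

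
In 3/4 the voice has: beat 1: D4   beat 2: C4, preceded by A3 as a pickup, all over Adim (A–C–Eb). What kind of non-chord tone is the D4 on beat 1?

The harmony at that moment is A diminished triad (A, C, Eb); D4 is not a chord tone.
It is approached by leap up from A3 and left by step down to C4.
Leap in, step out, metrically accented — an appoggiatura.

Appoggiatura.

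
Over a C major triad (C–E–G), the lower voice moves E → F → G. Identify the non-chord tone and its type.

The harmony at that moment is C major triad (C, E, G); F is not a chord tone.
It is approached by step up from E and left by step up to G.
Step in, step out in the same direction — a passing tone.

F is a passing tone.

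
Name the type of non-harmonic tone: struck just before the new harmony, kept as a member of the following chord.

Approach: ahead of the chord change (typically by step), so it is dissonant against the current harmony. Departure: none — the same pitch is restated or held and is a chord tone of the new harmony.
Dissonant first, consonant once the harmony catches up: the note simply arrives early — an anticipation. (The reverse timing, consonant first and dissonant after the change, would be a suspension or retardation.)

Anticipation.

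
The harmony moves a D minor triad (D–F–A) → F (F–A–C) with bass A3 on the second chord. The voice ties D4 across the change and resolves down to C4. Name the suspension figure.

4–3 suspension.

At the second chord the bass is A3. The suspended D4 lies a fourth above the bass; after resolving down by step to C4, the interval above the bass becomes a third.
Suspension figures are named by those two intervals: 4–3.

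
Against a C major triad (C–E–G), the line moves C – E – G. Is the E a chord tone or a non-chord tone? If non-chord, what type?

Chord tone (the third of C major triad).

C major triad contains C, E, G; E is the third, so it is a chord tone.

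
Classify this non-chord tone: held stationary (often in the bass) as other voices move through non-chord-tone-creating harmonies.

Approach: none. Departure: none — a single pitch is sustained while the chords change around it, passing through harmonies that do not contain it.
No melodic motion at all; the dissonance is created entirely by the moving harmonies against the stationary note — a pedal tone (pedal point).

Pedal tone.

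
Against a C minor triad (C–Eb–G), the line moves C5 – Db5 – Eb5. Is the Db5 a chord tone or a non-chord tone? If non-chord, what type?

The harmony at that moment is C minor triad (C, Eb, G); Db5 is not a chord tone.
It is approached by step up from C5 and left by step up to Eb5.
Step in, step out in the same direction — a passing tone.

Non-chord tone — a passing tone.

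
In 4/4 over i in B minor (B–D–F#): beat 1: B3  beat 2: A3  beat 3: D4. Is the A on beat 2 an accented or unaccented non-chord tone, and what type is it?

Unaccented escape tone.

The harmony at that moment is B minor triad (B, D, F#); A3 is not a chord tone.
It is approached by step down from B3 and left by leap up to D4.
Step in, leap out — an escape tone.
It falls on a weak beat, so it is unaccented.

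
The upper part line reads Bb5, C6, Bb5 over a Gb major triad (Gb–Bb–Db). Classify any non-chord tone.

C6 is a neighbor tone.

The harmony at that moment is Gb major triad (Gb, Bb, Db); C6 is not a chord tone.
It is approached by step up from Bb5 and left by step down to Bb5.
Step away and step back to the same note — a neighbor tone (upper neighbor).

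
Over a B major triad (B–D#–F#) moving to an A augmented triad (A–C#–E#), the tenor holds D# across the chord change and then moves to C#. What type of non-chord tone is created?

The harmony at that moment is A augmented triad (A, C#, E#); D# is not a chord tone.
It is held over (the same pitch as the preceding D#) and left by step down to C#.
Held over from the previous chord and resolving down by step — a suspension.

D# is a suspension.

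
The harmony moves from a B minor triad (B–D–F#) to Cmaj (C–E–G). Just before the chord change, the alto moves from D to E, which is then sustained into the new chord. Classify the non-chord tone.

E is an anticipation.

The harmony at that moment is B minor triad (B, D, F#); E is not a chord tone.
It is approached by step up from D and then sustained as the same pitch into the next harmony.
Arriving early and becoming a chord tone when the harmony changes — an anticipation.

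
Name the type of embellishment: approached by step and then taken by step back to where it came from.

Approach: by step. Departure: by step in the opposite direction, back to the starting pitch.
Stepwise on both sides but reversing to return to the same chord tone — a neighbor tone. (Had it continued onward in the same direction it would be a passing tone instead.)

Neighbor tone.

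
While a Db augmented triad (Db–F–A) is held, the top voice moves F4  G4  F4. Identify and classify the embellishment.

The harmony at that moment is Db augmented triad (Db, F, A); G4 is not a chord tone.
It is approached by step up from F4 and left by step down to F4.
Step away and step back to the same note — a neighbor tone (upper neighbor).

G4 is a neighbor tone.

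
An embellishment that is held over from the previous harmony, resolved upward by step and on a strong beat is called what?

Retardation.

Approach: by preparation — the pitch is first a chord tone, then held (tied or repeated) while the harmony changes under it. Departure: up by step. Metric position: strong.
A prepared dissonance that resolves upward by step — a retardation. (The same figure resolving downward would be a suspension.)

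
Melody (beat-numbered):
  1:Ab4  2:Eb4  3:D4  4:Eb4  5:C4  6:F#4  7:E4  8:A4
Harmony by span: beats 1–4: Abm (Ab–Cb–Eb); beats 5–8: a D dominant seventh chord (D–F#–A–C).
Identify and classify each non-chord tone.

D4 (beat 3) — neighbor tone; E4 (beat 7) — escape tone.

The harmony at that moment is Ab minor triad (Ab, Cb, Eb); D4 is not a chord tone.
It is approached by step down from Eb4 and left by step up to Eb4.
Step away and step back to the same note — a neighbor tone (lower neighbor).
The harmony at that moment is D dominant seventh chord (D, F#, A, C); E4 is not a chord tone.
It is approached by step down from F#4 and left by leap up to A4.
Step in, leap out — an escape tone.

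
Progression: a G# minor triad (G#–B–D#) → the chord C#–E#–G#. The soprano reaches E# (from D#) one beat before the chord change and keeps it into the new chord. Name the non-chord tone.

E# is an anticipation.

The harmony at that moment is G# minor triad (G#, B, D#); E# is not a chord tone.
It is approached by step up from D# and then sustained as the same pitch into the next harmony.
Arriving early and becoming a chord tone when the harmony changes — an anticipation.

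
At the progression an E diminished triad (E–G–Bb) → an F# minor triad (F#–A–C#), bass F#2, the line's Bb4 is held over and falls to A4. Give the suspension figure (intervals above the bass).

4–3 suspension.

At the second chord the bass is F#2. The suspended Bb4 lies a fourth above the bass; after resolving down by step to A4, the interval above the bass becomes a third.
Suspension figures are named by those two intervals: 4–3.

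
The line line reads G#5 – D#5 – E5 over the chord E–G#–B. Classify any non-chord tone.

The harmony at that moment is E major triad (E, G#, B); D#5 is not a chord tone.
It is approached by leap down from G#5 and left by step up to E5.
Leap in, step out — an appoggiatura.

D#5 is an appoggiatura.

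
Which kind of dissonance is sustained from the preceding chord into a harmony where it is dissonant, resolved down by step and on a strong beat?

Approach: by preparation — the pitch is first a chord tone, then held (tied or repeated) while the harmony changes under it. Departure: down by step. Metric position: strong.
A prepared dissonance that resolves downward by step — a suspension. (The same figure resolving upward would be a retardation.)

Suspension.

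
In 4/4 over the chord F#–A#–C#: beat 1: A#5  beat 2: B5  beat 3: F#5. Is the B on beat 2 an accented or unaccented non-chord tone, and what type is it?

Unaccented escape tone.

The harmony at that moment is F# major triad (F#, A#, C#); B5 is not a chord tone.
It is approached by step up from A#5 and left by leap down to F#5.
Step in, leap out — an escape tone.
It falls on a weak beat, so it is unaccented.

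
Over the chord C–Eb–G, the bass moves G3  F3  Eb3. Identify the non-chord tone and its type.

F3 is a passing tone.

The harmony at that moment is C minor triad (C, Eb, G); F3 is not a chord tone.
It is approached by step down from G3 and left by step down to Eb3.
Step in, step out in the same direction — a passing tone.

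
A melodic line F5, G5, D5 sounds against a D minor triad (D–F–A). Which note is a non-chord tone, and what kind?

The harmony at that moment is D minor triad (D, F, A); G5 is not a chord tone.
It is approached by step up from F5 and left by leap down to D5.
Step in, leap out — an escape tone.

G5 is an escape tone.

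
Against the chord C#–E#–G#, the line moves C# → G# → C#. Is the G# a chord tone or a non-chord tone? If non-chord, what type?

Chord tone (the fifth of C# major triad).

C# major triad contains C#, E#, G#; G# is the fifth, so it is a chord tone.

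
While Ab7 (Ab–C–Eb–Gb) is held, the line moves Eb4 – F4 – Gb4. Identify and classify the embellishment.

The harmony at that moment is Ab dominant seventh chord (Ab, C, Eb, Gb); F4 is not a chord tone.
It is approached by step up from Eb4 and left by step up to Gb4.
Step in, step out in the same direction — a passing tone.

F4 is a passing tone.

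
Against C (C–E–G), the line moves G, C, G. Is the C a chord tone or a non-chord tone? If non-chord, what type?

C major triad contains C, E, G; C is the root, so it is a chord tone.

Chord tone (the root of C major triad).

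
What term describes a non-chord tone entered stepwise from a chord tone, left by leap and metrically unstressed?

Approach: by step. Departure: by leap. Metric position: weak.
Step in, leap out, from a weak position — an escape tone (échappée). (It is the mirror image of the appoggiatura, which leaps in and steps out on a strong beat.)

Escape tone.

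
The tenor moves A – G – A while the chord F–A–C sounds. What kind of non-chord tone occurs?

The harmony at that moment is F major triad (F, A, C); G is not a chord tone.
It is approached by step down from A and left by step up to A.
Step away and step back to the same note — a neighbor tone (lower neighbor).

G is a neighbor tone.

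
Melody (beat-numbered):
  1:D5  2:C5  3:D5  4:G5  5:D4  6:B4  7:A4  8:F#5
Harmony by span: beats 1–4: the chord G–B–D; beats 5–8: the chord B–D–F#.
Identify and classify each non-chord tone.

The harmony at that moment is G major triad (G, B, D); C5 is not a chord tone.
It is approached by step down from D5 and left by step up to D5.
Step away and step back to the same note — a neighbor tone (lower neighbor).
The harmony at that moment is B minor triad (B, D, F#); A4 is not a chord tone.
It is approached by step down from B4 and left by leap up to F#5.
Step in, leap out — an escape tone.

C5 (beat 2) — neighbor tone; A4 (beat 7) — escape tone.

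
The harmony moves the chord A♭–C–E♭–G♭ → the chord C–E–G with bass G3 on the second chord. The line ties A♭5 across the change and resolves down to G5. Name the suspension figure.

9–8 suspension.

At the second chord the bass is G3. The suspended A♭5 lies a ninth above the bass; after resolving down by step to G5, the interval above the bass becomes an octave.
Suspension figures are named by those two intervals: 9–8.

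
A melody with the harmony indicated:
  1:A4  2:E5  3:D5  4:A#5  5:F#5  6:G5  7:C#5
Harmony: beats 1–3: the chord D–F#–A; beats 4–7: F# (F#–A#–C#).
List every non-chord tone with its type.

E5 (beat 2) — appoggiatura; G5 (beat 6) — escape tone.

The harmony at that moment is D major triad (D, F#, A); E5 is not a chord tone.
It is approached by leap up from A4 and left by step down to D5.
Leap in, step out — an appoggiatura.
The harmony at that moment is F# major triad (F#, A#, C#); G5 is not a chord tone.
It is approached by step up from F#5 and left by leap down to C#5.
Step in, leap out — an escape tone.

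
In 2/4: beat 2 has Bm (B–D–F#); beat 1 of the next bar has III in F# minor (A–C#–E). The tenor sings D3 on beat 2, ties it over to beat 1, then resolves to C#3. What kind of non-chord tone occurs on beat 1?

The harmony at that moment is A major triad (A, C#, E); D3 is not a chord tone.
It is held over (the same pitch as the preceding D3) and left by step down to C#3.
Held over from the previous chord and resolving down by step — a suspension.

Suspension.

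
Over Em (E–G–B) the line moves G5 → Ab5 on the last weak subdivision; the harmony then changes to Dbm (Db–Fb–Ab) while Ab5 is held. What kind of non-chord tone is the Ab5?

The harmony at that moment is E minor triad (E, G, B); Ab5 is not a chord tone.
It is approached by step up from G5 and then sustained as the same pitch into the next harmony.
Arriving early and becoming a chord tone when the harmony changes — an anticipation.

Ab5 is an anticipation.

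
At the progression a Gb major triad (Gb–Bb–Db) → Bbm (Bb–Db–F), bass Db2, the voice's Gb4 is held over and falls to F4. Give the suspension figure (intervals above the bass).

At the second chord the bass is Db2. The suspended Gb4 lies a fourth above the bass; after resolving down by step to F4, the interval above the bass becomes a third.
Suspension figures are named by those two intervals: 4–3.

4–3 suspension.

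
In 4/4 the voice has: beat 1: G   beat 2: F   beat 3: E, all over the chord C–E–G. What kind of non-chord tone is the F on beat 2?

The harmony at that moment is C major triad (C, E, G); F is not a chord tone.
It is approached by step down from G and left by step down to E.
Step in, step out in the same direction — a passing tone.

Passing tone.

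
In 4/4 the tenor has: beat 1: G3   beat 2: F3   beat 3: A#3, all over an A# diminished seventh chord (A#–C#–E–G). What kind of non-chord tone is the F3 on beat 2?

The harmony at that moment is A# diminished seventh chord (A#, C#, E, G); F3 is not a chord tone.
It is approached by step down from G3 and left by leap up to A#3.
Step in, leap out, on a weak beat — an escape tone.

Escape tone.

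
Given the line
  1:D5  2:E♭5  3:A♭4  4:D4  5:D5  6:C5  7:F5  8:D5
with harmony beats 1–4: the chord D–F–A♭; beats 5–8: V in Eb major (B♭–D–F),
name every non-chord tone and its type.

The harmony at that moment is D diminished triad (D, F, A♭); E♭5 is not a chord tone.
It is approached by step up from D5 and left by leap down to A♭4.
Step in, leap out — an escape tone.
The harmony at that moment is B♭ major triad (B♭, D, F); C5 is not a chord tone.
It is approached by step down from D5 and left by leap up to F5.
Step in, leap out — an escape tone.

E♭5 (beat 2) — escape tone; C5 (beat 6) — escape tone.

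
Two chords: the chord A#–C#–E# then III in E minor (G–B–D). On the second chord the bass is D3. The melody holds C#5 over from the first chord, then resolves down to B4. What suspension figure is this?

7–6 suspension.

At the second chord the bass is D3. The suspended C#5 lies a seventh above the bass; after resolving down by step to B4, the interval above the bass becomes a sixth.
Suspension figures are named by those two intervals: 7–6.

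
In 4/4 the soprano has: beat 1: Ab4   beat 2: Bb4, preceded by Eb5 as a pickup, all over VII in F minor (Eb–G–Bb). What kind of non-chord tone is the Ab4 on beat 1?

The harmony at that moment is Eb major triad (Eb, G, Bb); Ab4 is not a chord tone.
It is approached by leap down from Eb5 and left by step up to Bb4.
Leap in, step out, metrically accented — an appoggiatura.

Appoggiatura.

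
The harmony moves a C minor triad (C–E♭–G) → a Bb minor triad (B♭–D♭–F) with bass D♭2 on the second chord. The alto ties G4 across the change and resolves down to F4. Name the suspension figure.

At the second chord the bass is D♭2. The suspended G4 lies a fourth above the bass; after resolving down by step to F4, the interval above the bass becomes a third.
Suspension figures are named by those two intervals: 4–3.

4–3 suspension.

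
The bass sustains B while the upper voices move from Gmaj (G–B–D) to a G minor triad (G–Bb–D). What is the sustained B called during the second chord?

The harmony at that moment is G minor triad (G, Bb, D); B is not a chord tone.
It is held over (the same pitch as the preceding B) and then sustained as the same pitch into the next harmony.
Sustained through a change of harmony — a pedal tone.

Pedal tone (pedal point).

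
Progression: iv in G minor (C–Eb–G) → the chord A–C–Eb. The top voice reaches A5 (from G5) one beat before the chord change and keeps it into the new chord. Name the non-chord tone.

A5 is an anticipation.

The harmony at that moment is C minor triad (C, Eb, G); A5 is not a chord tone.
It is approached by step up from G5 and then sustained as the same pitch into the next harmony.
Arriving early and becoming a chord tone when the harmony changes — an anticipation.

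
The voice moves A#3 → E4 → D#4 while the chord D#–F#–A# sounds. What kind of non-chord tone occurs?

E4 is an appoggiatura.

The harmony at that moment is D# minor triad (D#, F#, A#); E4 is not a chord tone.
It is approached by leap up from A#3 and left by step down to D#4.
Leap in, step out — an appoggiatura.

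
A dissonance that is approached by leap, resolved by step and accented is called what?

Approach: by leap. Departure: by step. Metric position: strong.
Leap in, step out, in a metrically strong position — an appoggiatura. (It is the mirror image of the escape tone, which steps in and leaps out from a weak position.)

Appoggiatura.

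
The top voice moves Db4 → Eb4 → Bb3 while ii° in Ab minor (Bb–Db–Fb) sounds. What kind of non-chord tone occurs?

Eb4 is an escape tone.

The harmony at that moment is Bb diminished triad (Bb, Db, Fb); Eb4 is not a chord tone.
It is approached by step up from Db4 and left by leap down to Bb3.
Step in, leap out — an escape tone.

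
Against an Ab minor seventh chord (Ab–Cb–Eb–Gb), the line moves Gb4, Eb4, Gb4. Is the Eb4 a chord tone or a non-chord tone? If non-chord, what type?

Ab minor seventh chord contains Ab, Cb, Eb, Gb; Eb is the fifth, so it is a chord tone.

Chord tone (the fifth of Ab minor seventh chord).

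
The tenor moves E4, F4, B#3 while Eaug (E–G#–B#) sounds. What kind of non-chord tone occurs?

The harmony at that moment is E augmented triad (E, G#, B#); F4 is not a chord tone.
It is approached by step up from E4 and left by leap down to B#3.
Step in, leap out — an escape tone.

F4 is an escape tone.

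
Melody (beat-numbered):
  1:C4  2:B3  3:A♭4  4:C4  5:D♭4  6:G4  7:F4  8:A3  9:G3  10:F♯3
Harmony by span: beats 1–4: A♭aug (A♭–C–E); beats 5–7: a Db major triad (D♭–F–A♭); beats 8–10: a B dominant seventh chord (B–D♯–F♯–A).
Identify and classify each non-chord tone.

The harmony at that moment is A♭ augmented triad (A♭, C, E); B3 is not a chord tone.
It is approached by step down from C4 and left by leap up to A♭4.
Step in, leap out — an escape tone.
The harmony at that moment is D♭ major triad (D♭, F, A♭); G4 is not a chord tone.
It is approached by leap up from D♭4 and left by step down to F4.
Leap in, step out — an appoggiatura.
The harmony at that moment is B dominant seventh chord (B, D♯, F♯, A); G3 is not a chord tone.
It is approached by step down from A3 and left by step down to F♯3.
Step in, step out in the same direction — a passing tone.

B3 (beat 2) — escape tone; G4 (beat 6) — appoggiatura; G3 (beat 9) — passing tone.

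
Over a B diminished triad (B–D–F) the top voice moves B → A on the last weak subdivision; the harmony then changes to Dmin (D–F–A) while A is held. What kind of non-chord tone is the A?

A is an anticipation.

The harmony at that moment is B diminished triad (B, D, F); A is not a chord tone.
It is approached by step down from B and then sustained as the same pitch into the next harmony.
Arriving early and becoming a chord tone when the harmony changes — an anticipation.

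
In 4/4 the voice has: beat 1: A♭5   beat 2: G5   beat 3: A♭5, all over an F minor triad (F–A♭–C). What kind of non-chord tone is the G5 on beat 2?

The harmony at that moment is F minor triad (F, A♭, C); G5 is not a chord tone.
It is approached by step down from A♭5 and left by step up to A♭5.
Step away and step back to the same note — a neighbor tone (lower neighbor).

Lower neighbor tone.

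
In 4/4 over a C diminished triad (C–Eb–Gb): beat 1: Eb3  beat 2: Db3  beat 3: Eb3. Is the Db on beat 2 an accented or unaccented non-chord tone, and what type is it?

The harmony at that moment is C diminished triad (C, Eb, Gb); Db3 is not a chord tone.
It is approached by step down from Eb3 and left by step up to Eb3.
Step away and step back to the same note — a neighbor tone (lower neighbor).
It falls on a weak beat, so it is unaccented.

Unaccented neighbor tone.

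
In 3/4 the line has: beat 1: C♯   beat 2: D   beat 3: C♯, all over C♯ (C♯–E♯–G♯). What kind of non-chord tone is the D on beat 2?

Upper neighbor tone.

The harmony at that moment is C♯ major triad (C♯, E♯, G♯); D is not a chord tone.
It is approached by step up from C♯ and left by step down to C♯.
Step away and step back to the same note — a neighbor tone (upper neighbor).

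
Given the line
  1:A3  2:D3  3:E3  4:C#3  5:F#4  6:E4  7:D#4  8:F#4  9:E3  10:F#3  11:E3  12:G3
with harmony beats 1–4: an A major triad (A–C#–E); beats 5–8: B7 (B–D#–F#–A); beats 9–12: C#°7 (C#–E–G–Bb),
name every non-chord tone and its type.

D3 (beat 2) — appoggiatura; E4 (beat 6) — passing tone; F#3 (beat 10) — neighbor tone.

The harmony at that moment is A major triad (A, C#, E); D3 is not a chord tone.
It is approached by leap down from A3 and left by step up to E3.
Leap in, step out — an appoggiatura.
The harmony at that moment is B dominant seventh chord (B, D#, F#, A); E4 is not a chord tone.
It is approached by step down from F#4 and left by step down to D#4.
Step in, step out in the same direction — a passing tone.
The harmony at that moment is C# diminished seventh chord (C#, E, G, Bb); F#3 is not a chord tone.
It is approached by step up from E3 and left by step down to E3.
Step away and step back to the same note — a neighbor tone (upper neighbor).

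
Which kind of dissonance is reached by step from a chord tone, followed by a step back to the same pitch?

Approach: by step. Departure: by step in the opposite direction, back to the starting pitch.
Stepwise on both sides but reversing to return to the same chord tone — a neighbor tone. (Had it continued onward in the same direction it would be a passing tone instead.)

Neighbor tone.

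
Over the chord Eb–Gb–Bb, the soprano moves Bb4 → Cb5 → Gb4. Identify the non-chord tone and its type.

Cb5 is an escape tone.

The harmony at that moment is Eb minor triad (Eb, Gb, Bb); Cb5 is not a chord tone.
It is approached by step up from Bb4 and left by leap down to Gb4.
Step in, leap out — an escape tone.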